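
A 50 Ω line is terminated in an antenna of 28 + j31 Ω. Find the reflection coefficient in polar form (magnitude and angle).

Γ = (Z_L − Z_0)/(Z_L + Z_0) = (-22 + j31)/(78 + j31)
|Γ| = 38/83.9 = 0.453

Γ ≈ 0.453 ∠ 104°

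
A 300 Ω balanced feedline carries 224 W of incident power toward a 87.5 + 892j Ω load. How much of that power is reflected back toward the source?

|Γ| = |(-212.5 + j892)/(387.5 + j892)| = 0.943
|Γ|² = 0.889
P_refl = |Γ|²·P_inc = 199 W, P_del = (1 − |Γ|²)·P_inc = 24.9 W

P_reflected ≈ 199 W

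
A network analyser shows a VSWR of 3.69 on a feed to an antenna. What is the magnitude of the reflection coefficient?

|Γ| ≈ 0.574

|Γ| = (S − 1)/(S + 1) = (3.69 − 1)/(3.69 + 1) = 2.69/4.69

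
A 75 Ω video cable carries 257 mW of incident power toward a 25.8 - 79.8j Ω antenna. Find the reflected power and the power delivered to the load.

P_reflected ≈ 137 mW; P_delivered ≈ 120 mW

|Γ| = |(-49.2 − j79.8)/(100.8 − j79.8)| = 0.729
|Γ|² = 0.532
P_refl = |Γ|²·P_inc = 137 mW, P_del = (1 − |Γ|²)·P_inc = 120 mW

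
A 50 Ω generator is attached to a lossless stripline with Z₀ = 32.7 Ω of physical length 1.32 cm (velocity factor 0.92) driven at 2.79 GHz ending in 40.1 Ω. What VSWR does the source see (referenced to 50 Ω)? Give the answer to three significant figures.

VSWR ≈ 1.64

λ = v/f = 0.92·c / 2.79 GHz = 0.0989 m
βl = 2π·l/λ = 2π × 0.133 = 48°
tan(βl) = 1.11
Z_in = Z_0·(Z_L + jZ_0·tanβl)/(Z_0 + jZ_L·tanβl) = 31.4 − j6.41 Ω
Γ_s = (Z_in − Z_s)/(Z_in + Z_s) = (-18.6 − j6.41)/(81.4 − j6.41), |Γ_s| = 0.241
VSWR = (1 + |Γ_s|)/(1 − |Γ_s|)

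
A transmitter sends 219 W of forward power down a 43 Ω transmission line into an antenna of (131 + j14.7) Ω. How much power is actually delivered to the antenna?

P_delivered ≈ 162 W

|Γ| = |(88 + j14.7)/(174 + j14.7)| = 0.511
|Γ|² = 0.261
P_refl = |Γ|²·P_inc = 57.2 W, P_del = (1 − |Γ|²)·P_inc = 162 W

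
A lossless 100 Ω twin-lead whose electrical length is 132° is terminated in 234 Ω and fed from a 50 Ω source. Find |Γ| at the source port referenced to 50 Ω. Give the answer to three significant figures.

tan(βl) = -1.11
Z_in = Z_0·(Z_L + jZ_0·tanβl)/(Z_0 + jZ_L·tanβl) = 67.4 + j64.1 Ω
Γ_s = (Z_in − Z_s)/(Z_in + Z_s) = (17.4 + j64.1)/(117 + j64.1), |Γ_s| = 0.497

|Γ| ≈ 0.497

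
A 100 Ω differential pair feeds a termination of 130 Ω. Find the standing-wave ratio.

VSWR ≈ 1.3

For a purely resistive load, VSWR = R_L/Z_0 or Z_0/R_L (whichever > 1) = 130/100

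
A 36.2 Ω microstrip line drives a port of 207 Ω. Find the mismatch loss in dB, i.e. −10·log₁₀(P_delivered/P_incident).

Γ = (207 − 36.2)/(207 + 36.2) = 0.702
|Γ|² = 0.493, so P_del/P_inc = 1 − |Γ|² = 0.507
ML = −10·log₁₀(1 − |Γ|²)

mismatch loss ≈ 2.95 dB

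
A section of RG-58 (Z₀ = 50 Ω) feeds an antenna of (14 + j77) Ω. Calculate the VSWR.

Γ = (Z_L − Z_0)/(Z_L + Z_0) = (-36 + j77)/(64 + j77)
|Γ| = 85/100 = 0.849
VSWR = (1 + |Γ|)/(1 − |Γ|) = 1.85/0.151

VSWR ≈ 12.2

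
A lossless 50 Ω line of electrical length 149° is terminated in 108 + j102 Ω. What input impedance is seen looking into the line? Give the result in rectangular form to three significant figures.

Z_in ≈ 22.1 + j45.2 Ω

tan(βl) = tan(149°) = -0.601
Z_in = Z_0·(Z_L + jZ_0·tanβl)/(Z_0 + jZ_L·tanβl)
     = 50·(108 + j72)/(111 − j64.9)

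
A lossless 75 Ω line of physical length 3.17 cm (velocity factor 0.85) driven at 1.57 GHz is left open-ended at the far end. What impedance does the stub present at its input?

Z_in ≈ −j26.9 Ω

λ = v/f = 0.85·c / 1.57 GHz = 0.162 m
βl = 2π·l/λ = 2π × 0.195 = 70.3°
tan(βl) = 2.79
For an open-ended stub, Z_in = −jZ_0·cot(βl) = −jZ_0/tan(βl)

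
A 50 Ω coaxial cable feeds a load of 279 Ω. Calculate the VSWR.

VSWR ≈ 5.58

For a purely resistive load, VSWR = R_L/Z_0 or Z_0/R_L (whichever > 1) = 279/50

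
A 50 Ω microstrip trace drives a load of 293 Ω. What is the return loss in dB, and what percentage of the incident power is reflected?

Γ = (293 − 50)/(293 + 50) = 0.708
RL = −20·log₁₀(0.708) = 2.99 dB
P_refl/P_inc = |Γ|² = 0.502

RL ≈ 2.99 dB; 50.2% of incident power reflected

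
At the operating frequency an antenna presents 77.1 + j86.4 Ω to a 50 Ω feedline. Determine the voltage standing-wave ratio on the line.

VSWR ≈ 3.87

Γ = (Z_L − Z_0)/(Z_L + Z_0) = (27.1 + j86.4)/(127.1 + j86.4)
|Γ| = 90.6/154 = 0.589
VSWR = (1 + |Γ|)/(1 − |Γ|) = 1.59/0.411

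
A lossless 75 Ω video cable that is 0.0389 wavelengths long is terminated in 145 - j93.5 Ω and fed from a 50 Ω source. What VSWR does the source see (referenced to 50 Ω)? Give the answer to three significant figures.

βl = 2π × 0.0389 = 14°
tan(βl) = 0.249
Z_in = Z_0·(Z_L + jZ_0·tanβl)/(Z_0 + jZ_L·tanβl) = 78.9 − j86.1 Ω
Γ_s = (Z_in − Z_s)/(Z_in + Z_s) = (28.9 − j86.1)/(129 − j86.1), |Γ_s| = 0.586
VSWR = (1 + |Γ_s|)/(1 − |Γ_s|)

VSWR ≈ 3.83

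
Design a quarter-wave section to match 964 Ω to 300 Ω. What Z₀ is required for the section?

Z_qwt ≈ 538 Ω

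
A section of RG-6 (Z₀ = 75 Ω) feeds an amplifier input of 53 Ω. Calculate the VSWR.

Γ = (53 − 75)/(53 + 75) = -0.172
VSWR = (1 + 0.172)/(1 − 0.172)

VSWR ≈ 1.42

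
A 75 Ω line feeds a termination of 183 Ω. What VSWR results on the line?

For a purely resistive load, VSWR = R_L/Z_0 or Z_0/R_L (whichever > 1) = 183/75

VSWR ≈ 2.44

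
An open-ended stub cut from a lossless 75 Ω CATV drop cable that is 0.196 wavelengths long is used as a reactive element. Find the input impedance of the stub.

Z_in ≈ −j26.5 Ω

βl = 2π × 0.196 = 70.6°
tan(βl) = 2.83
For an open-ended stub, Z_in = −jZ_0·cot(βl) = −jZ_0/tan(βl)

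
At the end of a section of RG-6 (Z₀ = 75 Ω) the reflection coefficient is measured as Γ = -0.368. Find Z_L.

Z_L = Z_0·(1 + Γ)/(1 − Γ) = 75·(0.632)/(1.37)

Z_L ≈ 34.6 Ω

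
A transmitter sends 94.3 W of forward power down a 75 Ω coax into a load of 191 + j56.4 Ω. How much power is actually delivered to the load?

|Γ| = |(116 + j56.4)/(266 + j56.4)| = 0.474
|Γ|² = 0.225
P_refl = |Γ|²·P_inc = 21.2 W, P_del = (1 − |Γ|²)·P_inc = 73.1 W

P_delivered ≈ 73.1 W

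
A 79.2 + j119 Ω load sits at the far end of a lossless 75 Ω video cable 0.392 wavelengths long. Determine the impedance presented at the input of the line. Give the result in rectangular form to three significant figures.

βl = 2π × 0.392 = 141°
tan(βl) = tan(141°) = -0.806
Z_in = Z_0·(Z_L + jZ_0·tanβl)/(Z_0 + jZ_L·tanβl)
     = 75·(79.2 + j58.5)/(171 − j63.9)

Z_in ≈ 22.1 + j33.9 Ω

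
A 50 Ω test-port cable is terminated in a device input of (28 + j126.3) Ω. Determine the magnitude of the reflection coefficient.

|Γ| ≈ 0.864

Γ = (Z_L − Z_0)/(Z_L + Z_0) = (-22 + j126.3)/(78 + j126.3)
|Γ| = 128/148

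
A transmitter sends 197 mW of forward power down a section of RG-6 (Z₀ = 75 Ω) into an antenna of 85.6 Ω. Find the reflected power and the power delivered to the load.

P_reflected ≈ 0.858 mW; P_delivered ≈ 196 mW

Γ = (85.6 − 75)/(85.6 + 75) = 0.066
|Γ|² = 0.00436
P_refl = |Γ|²·P_inc = 0.858 mW, P_del = (1 − |Γ|²)·P_inc = 196 mW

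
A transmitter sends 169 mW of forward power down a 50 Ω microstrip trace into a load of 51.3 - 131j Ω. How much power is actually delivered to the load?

|Γ| = |(1.3 − j131)/(101.3 − j131)| = 0.791
|Γ|² = 0.626
P_refl = |Γ|²·P_inc = 106 mW, P_del = (1 − |Γ|²)·P_inc = 63.2 mW

P_delivered ≈ 63.2 mW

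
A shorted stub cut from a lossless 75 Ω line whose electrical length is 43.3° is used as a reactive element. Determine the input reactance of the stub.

tan(βl) = 0.942
For a shorted stub, Z_in = jZ_0·tan(βl)

X_in ≈ 70.7 Ω (inductive)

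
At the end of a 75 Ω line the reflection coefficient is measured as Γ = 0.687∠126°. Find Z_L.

Z_L = Z_0·(1 + Γ)/(1 − Γ) = 75·(0.596 + j0.556)/(1.4 − j0.556)

Z_L ≈ 17.4 + j36.6 Ω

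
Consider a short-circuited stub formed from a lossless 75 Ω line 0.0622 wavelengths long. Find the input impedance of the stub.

Z_in ≈ +j30.9 Ω

βl = 2π × 0.0622 = 22.4°
tan(βl) = 0.412
For a short-circuited stub, Z_in = jZ_0·tan(βl)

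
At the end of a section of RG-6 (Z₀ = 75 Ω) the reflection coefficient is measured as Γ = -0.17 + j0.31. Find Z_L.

Z_L = Z_0·(1 + Γ)/(1 − Γ) = 75·(0.83 + j0.31)/(1.17 − j0.31)

Z_L ≈ 44.8 + j31.7 Ω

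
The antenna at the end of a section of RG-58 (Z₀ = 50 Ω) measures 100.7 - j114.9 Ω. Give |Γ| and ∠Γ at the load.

Γ ≈ 0.663 ∠ -28.9°

Γ = (Z_L − Z_0)/(Z_L + Z_0) = (50.7 − j114.9)/(150.7 − j114.9)
|Γ| = 126/190 = 0.663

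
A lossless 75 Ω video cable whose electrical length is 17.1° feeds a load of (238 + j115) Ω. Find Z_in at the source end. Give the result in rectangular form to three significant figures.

tan(βl) = tan(17.1°) = 0.308
Z_in = Z_0·(Z_L + jZ_0·tanβl)/(Z_0 + jZ_L·tanβl)
     = 75·(238 + j138)/(39.6 + j73.2)

Z_in ≈ 211 − j129 Ω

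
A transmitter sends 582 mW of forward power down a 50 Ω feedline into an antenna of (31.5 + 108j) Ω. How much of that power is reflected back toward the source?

|Γ| = |(-18.5 + j108)/(81.5 + j108)| = 0.81
|Γ|² = 0.656
P_refl = |Γ|²·P_inc = 382 mW, P_del = (1 − |Γ|²)·P_inc = 200 mW

P_reflected ≈ 382 mW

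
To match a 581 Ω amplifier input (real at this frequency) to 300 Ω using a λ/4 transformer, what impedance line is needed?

Z_qwt ≈ 417 Ω

Z_qwt = √(Z_0·R_L) = √(300 × 581) = √174300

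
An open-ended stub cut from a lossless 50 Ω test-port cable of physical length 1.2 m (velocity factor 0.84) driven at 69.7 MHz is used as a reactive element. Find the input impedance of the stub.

λ = v/f = 0.84·c / 69.7 MHz = 3.62 m
βl = 2π·l/λ = 2π × 0.332 = 119°
tan(βl) = -1.77
For an open-ended stub, Z_in = −jZ_0·cot(βl) = −jZ_0/tan(βl)

Z_in ≈ +j28.3 Ω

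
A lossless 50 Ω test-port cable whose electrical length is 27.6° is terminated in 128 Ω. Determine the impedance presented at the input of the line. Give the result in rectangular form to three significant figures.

tan(βl) = tan(27.6°) = 0.523
Z_in = Z_0·(Z_L + jZ_0·tanβl)/(Z_0 + jZ_L·tanβl)
     = 50·(128 + j26.1)/(50 + j66.9)

Z_in ≈ 58.4 − j52 Ω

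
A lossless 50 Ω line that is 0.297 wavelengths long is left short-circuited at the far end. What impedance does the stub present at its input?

βl = 2π × 0.297 = 107°
tan(βl) = -3.29
For a short-circuited stub, Z_in = jZ_0·tan(βl)

Z_in ≈ −j164 Ω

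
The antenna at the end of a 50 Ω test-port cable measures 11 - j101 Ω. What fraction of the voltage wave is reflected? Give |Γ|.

|Γ| ≈ 0.918

Γ = (Z_L − Z_0)/(Z_L + Z_0) = (-39 − j101)/(61 − j101)
|Γ| = 108/118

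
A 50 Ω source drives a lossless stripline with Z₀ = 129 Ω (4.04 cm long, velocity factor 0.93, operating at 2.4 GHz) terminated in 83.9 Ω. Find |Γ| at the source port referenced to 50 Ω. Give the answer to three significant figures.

|Γ| ≈ 0.532

λ = v/f = 0.93·c / 2.4 GHz = 0.116 m
βl = 2π·l/λ = 2π × 0.348 = 125°
tan(βl) = -1.42
Z_in = Z_0·(Z_L + jZ_0·tanβl)/(Z_0 + jZ_L·tanβl) = 137 − j57 Ω
Γ_s = (Z_in − Z_s)/(Z_in + Z_s) = (86.7 − j57)/(187 − j57), |Γ_s| = 0.532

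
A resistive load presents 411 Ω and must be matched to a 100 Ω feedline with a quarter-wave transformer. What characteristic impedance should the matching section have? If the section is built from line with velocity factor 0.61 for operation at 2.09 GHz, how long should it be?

Z_qwt = √(Z_0·R_L) = √(100 × 411) = √41100
λ = 0.61·c/f = 0.0876 m, so l = λ/4 = 0.0219 m

Z_qwt ≈ 203 Ω; length ≈ 2.19 cm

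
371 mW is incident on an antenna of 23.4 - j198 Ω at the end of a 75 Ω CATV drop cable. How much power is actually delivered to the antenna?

|Γ| = |(-51.6 − j198)/(98.4 − j198)| = 0.925
|Γ|² = 0.856
P_refl = |Γ|²·P_inc = 318 mW, P_del = (1 − |Γ|²)·P_inc = 53.3 mW

P_delivered ≈ 53.3 mW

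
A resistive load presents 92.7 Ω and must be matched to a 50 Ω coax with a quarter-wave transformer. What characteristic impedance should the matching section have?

Z_qwt = √(Z_0·R_L) = √(50 × 92.7) = √4635

Z_qwt ≈ 68.1 Ω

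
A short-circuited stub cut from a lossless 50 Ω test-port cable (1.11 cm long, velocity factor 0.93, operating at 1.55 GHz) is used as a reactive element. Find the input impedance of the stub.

Z_in ≈ +j20.4 Ω

λ = v/f = 0.93·c / 1.55 GHz = 0.18 m
βl = 2π·l/λ = 2π × 0.0617 = 22.2°
tan(βl) = 0.408
For a short-circuited stub, Z_in = jZ_0·tan(βl)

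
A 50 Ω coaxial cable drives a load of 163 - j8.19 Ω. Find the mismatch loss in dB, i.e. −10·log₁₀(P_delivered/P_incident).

Γ = (113 − j8.19)/(213 − j8.19), |Γ| = 0.532
|Γ|² = 0.283, so P_del/P_inc = 1 − |Γ|² = 0.717
ML = −10·log₁₀(1 − |Γ|²)

mismatch loss ≈ 1.44 dB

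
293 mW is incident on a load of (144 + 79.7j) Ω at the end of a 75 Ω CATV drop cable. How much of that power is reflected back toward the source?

|Γ| = |(69 + j79.7)/(219 + j79.7)| = 0.452
|Γ|² = 0.205
P_refl = |Γ|²·P_inc = 60 mW, P_del = (1 − |Γ|²)·P_inc = 233 mW

P_reflected ≈ 60 mW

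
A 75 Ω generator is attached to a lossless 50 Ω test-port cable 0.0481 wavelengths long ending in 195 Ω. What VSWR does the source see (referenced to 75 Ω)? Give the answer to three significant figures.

VSWR ≈ 2.91

βl = 2π × 0.0481 = 17.3°
tan(βl) = 0.312
Z_in = Z_0·(Z_L + jZ_0·tanβl)/(Z_0 + jZ_L·tanβl) = 86.3 − j89.4 Ω
Γ_s = (Z_in − Z_s)/(Z_in + Z_s) = (11.3 − j89.4)/(161 − j89.4), |Γ_s| = 0.488
VSWR = (1 + |Γ_s|)/(1 − |Γ_s|)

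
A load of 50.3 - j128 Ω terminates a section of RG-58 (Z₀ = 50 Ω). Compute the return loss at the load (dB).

RL ≈ 2.08 dB

Γ = (0.3 − j128)/(100.3 − j128), |Γ| = 0.787
RL = −20·log₁₀|Γ| = −20·log₁₀(0.787)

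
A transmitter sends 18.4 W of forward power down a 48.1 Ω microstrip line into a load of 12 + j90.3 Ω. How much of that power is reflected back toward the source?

|Γ| = |(-36.1 + j90.3)/(60.1 + j90.3)| = 0.897
|Γ|² = 0.804
P_refl = |Γ|²·P_inc = 14.8 W, P_del = (1 − |Γ|²)·P_inc = 3.61 W

P_reflected ≈ 14.8 W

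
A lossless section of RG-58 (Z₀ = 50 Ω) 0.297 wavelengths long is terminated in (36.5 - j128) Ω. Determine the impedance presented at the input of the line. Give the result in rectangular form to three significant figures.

βl = 2π × 0.297 = 107°
tan(βl) = tan(107°) = -3.29
Z_in = Z_0·(Z_L + jZ_0·tanβl)/(Z_0 + jZ_L·tanβl)
     = 50·(36.5 − j292)/(-371 − j120)

Z_in ≈ 7.09 + j37.1 Ω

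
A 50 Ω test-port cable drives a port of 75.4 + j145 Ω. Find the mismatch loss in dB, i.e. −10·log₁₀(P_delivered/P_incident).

mismatch loss ≈ 3.87 dB

Γ = (25.4 + j145)/(125.4 + j145), |Γ| = 0.768
|Γ|² = 0.59, so P_del/P_inc = 1 − |Γ|² = 0.41
ML = −10·log₁₀(1 − |Γ|²)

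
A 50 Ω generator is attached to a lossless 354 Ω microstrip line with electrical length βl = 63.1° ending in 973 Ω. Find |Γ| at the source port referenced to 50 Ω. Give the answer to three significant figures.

tan(βl) = 1.97
Z_in = Z_0·(Z_L + jZ_0·tanβl)/(Z_0 + jZ_L·tanβl) = 157 − j151 Ω
Γ_s = (Z_in − Z_s)/(Z_in + Z_s) = (107 − j151)/(207 − j151), |Γ_s| = 0.722

|Γ| ≈ 0.722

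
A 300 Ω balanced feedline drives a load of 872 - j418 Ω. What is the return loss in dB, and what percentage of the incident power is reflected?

RL ≈ 4.89 dB; 32.4% of incident power reflected

Γ = (572 − j418)/(1172 − j418), |Γ| = 0.569
RL = −20·log₁₀(0.569) = 4.89 dB
P_refl/P_inc = |Γ|² = 0.324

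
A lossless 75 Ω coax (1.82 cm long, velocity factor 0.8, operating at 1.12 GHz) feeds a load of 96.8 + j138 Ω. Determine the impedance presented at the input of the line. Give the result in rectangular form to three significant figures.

λ = v/f = 0.8·c / 1.12 GHz = 0.214 m
βl = 2π·l/λ = 2π × 0.0849 = 30.6°
tan(βl) = tan(30.6°) = 0.591
Z_in = Z_0·(Z_L + jZ_0·tanβl)/(Z_0 + jZ_L·tanβl)
     = 75·(96.8 + j182)/(-6.53 + j57.2)

Z_in ≈ 222 − j152 Ω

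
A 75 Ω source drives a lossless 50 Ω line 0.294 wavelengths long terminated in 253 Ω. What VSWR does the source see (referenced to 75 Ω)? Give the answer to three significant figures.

βl = 2π × 0.294 = 106°
tan(βl) = -3.52
Z_in = Z_0·(Z_L + jZ_0·tanβl)/(Z_0 + jZ_L·tanβl) = 10.6 + j13.6 Ω
Γ_s = (Z_in − Z_s)/(Z_in + Z_s) = (-64.4 + j13.6)/(85.6 + j13.6), |Γ_s| = 0.759
VSWR = (1 + |Γ_s|)/(1 − |Γ_s|)

VSWR ≈ 7.28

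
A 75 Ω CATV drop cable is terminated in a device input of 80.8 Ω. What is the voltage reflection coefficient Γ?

Γ = (Z_L − Z_0)/(Z_L + Z_0) = (80.8 − 75)/(80.8 + 75) = 5.8/155.8

Γ = 0.0372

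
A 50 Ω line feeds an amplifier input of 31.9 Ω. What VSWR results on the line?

VSWR ≈ 1.57

For a purely resistive load, VSWR = R_L/Z_0 or Z_0/R_L (whichever > 1) = 50/31.9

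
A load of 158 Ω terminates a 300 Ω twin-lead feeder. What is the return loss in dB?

Γ = (158 − 300)/(158 + 300) = -0.31
RL = −20·log₁₀|Γ| = −20·log₁₀(0.31)

RL ≈ 10.2 dB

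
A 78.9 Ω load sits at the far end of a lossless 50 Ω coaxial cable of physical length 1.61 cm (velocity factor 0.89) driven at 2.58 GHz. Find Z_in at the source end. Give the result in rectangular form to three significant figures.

Z_in ≈ 39 − j17.1 Ω

λ = v/f = 0.89·c / 2.58 GHz = 0.103 m
βl = 2π·l/λ = 2π × 0.156 = 56°
tan(βl) = tan(56°) = 1.48
Z_in = Z_0·(Z_L + jZ_0·tanβl)/(Z_0 + jZ_L·tanβl)
     = 50·(78.9 + j74.1)/(50 + j117)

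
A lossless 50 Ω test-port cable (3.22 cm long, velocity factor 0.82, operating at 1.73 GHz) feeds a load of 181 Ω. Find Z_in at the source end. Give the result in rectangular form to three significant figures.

Z_in ≈ 14.1 − j6.87 Ω

λ = v/f = 0.82·c / 1.73 GHz = 0.142 m
βl = 2π·l/λ = 2π × 0.226 = 81.5°
tan(βl) = tan(81.5°) = 6.71
Z_in = Z_0·(Z_L + jZ_0·tanβl)/(Z_0 + jZ_L·tanβl)
     = 50·(181 + j335)/(50 + j1210)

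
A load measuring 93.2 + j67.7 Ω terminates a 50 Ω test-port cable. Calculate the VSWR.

Γ = (Z_L − Z_0)/(Z_L + Z_0) = (43.2 + j67.7)/(143.2 + j67.7)
|Γ| = 80.3/158 = 0.507
VSWR = (1 + |Γ|)/(1 − |Γ|) = 1.51/0.493

VSWR ≈ 3.06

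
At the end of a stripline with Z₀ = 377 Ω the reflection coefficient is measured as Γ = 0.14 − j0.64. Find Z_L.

Z_L ≈ 187 − j420 Ω

Z_L = Z_0·(1 + Γ)/(1 − Γ) = 377·(1.14 − j0.64)/(0.86 + j0.64)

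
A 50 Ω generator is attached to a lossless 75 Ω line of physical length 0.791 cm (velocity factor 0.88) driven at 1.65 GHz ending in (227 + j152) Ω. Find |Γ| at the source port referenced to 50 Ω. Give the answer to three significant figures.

|Γ| ≈ 0.739

λ = v/f = 0.88·c / 1.65 GHz = 0.16 m
βl = 2π·l/λ = 2π × 0.0494 = 17.8°
tan(βl) = 0.321
Z_in = Z_0·(Z_L + jZ_0·tanβl)/(Z_0 + jZ_L·tanβl) = 235 − j149 Ω
Γ_s = (Z_in − Z_s)/(Z_in + Z_s) = (185 − j149)/(285 − j149), |Γ_s| = 0.739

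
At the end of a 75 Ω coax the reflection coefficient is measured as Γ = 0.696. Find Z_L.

Z_L = Z_0·(1 + Γ)/(1 − Γ) = 75·(1.7)/(0.304)

Z_L ≈ 418 Ω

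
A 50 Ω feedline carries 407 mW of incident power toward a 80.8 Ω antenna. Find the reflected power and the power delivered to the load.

P_reflected ≈ 22.6 mW; P_delivered ≈ 384 mW

Γ = (80.8 − 50)/(80.8 + 50) = 0.235
|Γ|² = 0.0554
P_refl = |Γ|²·P_inc = 22.6 mW, P_del = (1 − |Γ|²)·P_inc = 384 mW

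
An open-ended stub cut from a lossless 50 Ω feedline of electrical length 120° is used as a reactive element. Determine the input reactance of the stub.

X_in ≈ 28.9 Ω (inductive)

tan(βl) = -1.73
For an open-ended stub, Z_in = −jZ_0·cot(βl) = −jZ_0/tan(βl)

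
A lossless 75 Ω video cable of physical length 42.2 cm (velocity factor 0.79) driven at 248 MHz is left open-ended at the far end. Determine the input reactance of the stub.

X_in ≈ 195 Ω (inductive)

λ = v/f = 0.79·c / 248 MHz = 0.956 m
βl = 2π·l/λ = 2π × 0.442 = 159°
tan(βl) = -0.384
For an open-ended stub, Z_in = −jZ_0·cot(βl) = −jZ_0/tan(βl)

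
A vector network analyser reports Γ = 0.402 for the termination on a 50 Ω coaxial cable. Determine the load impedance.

Z_L ≈ 117 Ω

Z_L = Z_0·(1 + Γ)/(1 − Γ) = 50·(1.4)/(0.598)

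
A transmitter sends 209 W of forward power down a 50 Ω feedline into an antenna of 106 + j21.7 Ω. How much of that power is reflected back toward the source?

P_reflected ≈ 30.4 W

|Γ| = |(56 + j21.7)/(156 + j21.7)| = 0.381
|Γ|² = 0.145
P_refl = |Γ|²·P_inc = 30.4 W, P_del = (1 − |Γ|²)·P_inc = 179 W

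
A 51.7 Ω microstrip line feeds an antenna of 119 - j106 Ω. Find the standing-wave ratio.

Γ = (Z_L − Z_0)/(Z_L + Z_0) = (67.3 − j106)/(170.7 − j106)
|Γ| = 126/201 = 0.625
VSWR = (1 + |Γ|)/(1 − |Γ|) = 1.62/0.375

VSWR ≈ 4.33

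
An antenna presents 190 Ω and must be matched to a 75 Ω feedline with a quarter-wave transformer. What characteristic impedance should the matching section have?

Z_qwt = √(Z_0·R_L) = √(75 × 190) = √14250

Z_qwt ≈ 119 Ω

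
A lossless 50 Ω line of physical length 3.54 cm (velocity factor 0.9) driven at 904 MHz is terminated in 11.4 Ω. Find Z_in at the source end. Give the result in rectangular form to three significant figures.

λ = v/f = 0.9·c / 904 MHz = 0.299 m
βl = 2π·l/λ = 2π × 0.119 = 42.7°
tan(βl) = tan(42.7°) = 0.922
Z_in = Z_0·(Z_L + jZ_0·tanβl)/(Z_0 + jZ_L·tanβl)
     = 50·(11.4 + j46.1)/(50 + j10.5)

Z_in ≈ 20.2 + j41.8 Ω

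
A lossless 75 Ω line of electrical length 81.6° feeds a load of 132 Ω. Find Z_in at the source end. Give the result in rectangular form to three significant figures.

tan(βl) = tan(81.6°) = 6.77
Z_in = Z_0·(Z_L + jZ_0·tanβl)/(Z_0 + jZ_L·tanβl)
     = 75·(132 + j508)/(75 + j894)

Z_in ≈ 43.2 − j7.45 Ω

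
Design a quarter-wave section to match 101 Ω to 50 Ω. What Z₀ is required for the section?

Z_qwt ≈ 71.1 Ω

Z_qwt = √(Z_0·R_L) = √(50 × 101) = √5050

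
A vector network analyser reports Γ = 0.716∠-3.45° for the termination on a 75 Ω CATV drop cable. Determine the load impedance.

Z_L ≈ 439 − j77.6 Ω

Z_L = Z_0·(1 + Γ)/(1 − Γ) = 75·(1.71 − j0.0431)/(0.285 + j0.0431)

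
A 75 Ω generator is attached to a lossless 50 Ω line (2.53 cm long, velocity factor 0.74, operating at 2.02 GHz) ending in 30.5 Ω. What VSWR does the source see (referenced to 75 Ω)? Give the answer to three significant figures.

λ = v/f = 0.74·c / 2.02 GHz = 0.11 m
βl = 2π·l/λ = 2π × 0.23 = 82.9°
tan(βl) = 8
Z_in = Z_0·(Z_L + jZ_0·tanβl)/(Z_0 + jZ_L·tanβl) = 79.9 + j10.1 Ω
Γ_s = (Z_in − Z_s)/(Z_in + Z_s) = (4.89 + j10.1)/(155 + j10.1), |Γ_s| = 0.0724
VSWR = (1 + |Γ_s|)/(1 − |Γ_s|)

VSWR ≈ 1.16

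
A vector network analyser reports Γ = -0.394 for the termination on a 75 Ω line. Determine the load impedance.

Z_L ≈ 32.6 Ω

Z_L = Z_0·(1 + Γ)/(1 − Γ) = 75·(0.606)/(1.39)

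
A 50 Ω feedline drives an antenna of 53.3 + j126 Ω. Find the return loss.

RL ≈ 2.23 dB

Γ = (3.3 + j126)/(103.3 + j126), |Γ| = 0.774
RL = −20·log₁₀|Γ| = −20·log₁₀(0.774)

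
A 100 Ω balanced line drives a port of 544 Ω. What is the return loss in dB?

Γ = (544 − 100)/(544 + 100) = 0.689
RL = −20·log₁₀|Γ| = −20·log₁₀(0.689)

RL ≈ 3.23 dB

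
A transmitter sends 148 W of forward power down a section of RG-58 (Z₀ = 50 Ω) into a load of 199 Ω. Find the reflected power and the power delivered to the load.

P_reflected ≈ 53 W; P_delivered ≈ 95 W

Γ = (199 − 50)/(199 + 50) = 0.598
|Γ|² = 0.358
P_refl = |Γ|²·P_inc = 53 W, P_del = (1 − |Γ|²)·P_inc = 95 W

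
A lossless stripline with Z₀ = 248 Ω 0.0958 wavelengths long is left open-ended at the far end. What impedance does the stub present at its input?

Z_in ≈ −j361 Ω

βl = 2π × 0.0958 = 34.5°
tan(βl) = 0.687
For an open-ended stub, Z_in = −jZ_0·cot(βl) = −jZ_0/tan(βl)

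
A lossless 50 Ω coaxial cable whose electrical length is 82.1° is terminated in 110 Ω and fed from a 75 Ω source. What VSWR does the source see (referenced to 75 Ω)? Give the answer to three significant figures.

tan(βl) = 7.21
Z_in = Z_0·(Z_L + jZ_0·tanβl)/(Z_0 + jZ_L·tanβl) = 23.1 − j5.48 Ω
Γ_s = (Z_in − Z_s)/(Z_in + Z_s) = (-51.9 − j5.48)/(98.1 − j5.48), |Γ_s| = 0.532
VSWR = (1 + |Γ_s|)/(1 − |Γ_s|)

VSWR ≈ 3.27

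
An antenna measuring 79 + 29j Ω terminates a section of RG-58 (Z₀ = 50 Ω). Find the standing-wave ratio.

VSWR ≈ 1.9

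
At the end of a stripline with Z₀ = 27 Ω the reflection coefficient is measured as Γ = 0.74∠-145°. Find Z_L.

Z_L = Z_0·(1 + Γ)/(1 − Γ) = 27·(0.394 − j0.424)/(1.61 + j0.424)

Z_L ≈ 4.43 − j8.3 Ω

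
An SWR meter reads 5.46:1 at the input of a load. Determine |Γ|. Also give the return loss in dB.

|Γ| ≈ 0.69; return loss ≈ 3.22 dB

|Γ| = (S − 1)/(S + 1) = (5.46 − 1)/(5.46 + 1) = 4.46/6.46
RL = −20·log₁₀|Γ| = −20·log₁₀(0.69)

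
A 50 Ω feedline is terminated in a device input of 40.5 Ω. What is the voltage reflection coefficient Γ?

Γ = -0.105

Γ = (Z_L − Z_0)/(Z_L + Z_0) = (40.5 − 50)/(40.5 + 50) = -9.5/90.5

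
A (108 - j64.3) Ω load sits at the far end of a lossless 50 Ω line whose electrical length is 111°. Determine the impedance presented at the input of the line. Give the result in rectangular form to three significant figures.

tan(βl) = tan(111°) = -2.61
Z_in = Z_0·(Z_L + jZ_0·tanβl)/(Z_0 + jZ_L·tanβl)
     = 50·(108 − j195)/(-118 − j281)

Z_in ≈ 22.6 + j28.6 Ω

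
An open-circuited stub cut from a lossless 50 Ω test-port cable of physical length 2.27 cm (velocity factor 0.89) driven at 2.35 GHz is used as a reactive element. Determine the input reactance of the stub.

λ = v/f = 0.89·c / 2.35 GHz = 0.114 m
βl = 2π·l/λ = 2π × 0.2 = 71.9°
tan(βl) = 3.06
For an open-circuited stub, Z_in = −jZ_0·cot(βl) = −jZ_0/tan(βl)

X_in ≈ -16.3 Ω (capacitive)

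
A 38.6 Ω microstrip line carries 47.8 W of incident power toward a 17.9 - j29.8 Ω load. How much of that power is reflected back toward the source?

P_reflected ≈ 15.4 W

|Γ| = |(-20.7 − j29.8)/(56.5 − j29.8)| = 0.568
|Γ|² = 0.323
P_refl = |Γ|²·P_inc = 15.4 W, P_del = (1 − |Γ|²)·P_inc = 32.4 W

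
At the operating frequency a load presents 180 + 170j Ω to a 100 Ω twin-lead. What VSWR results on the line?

VSWR ≈ 3.69

Γ = (Z_L − Z_0)/(Z_L + Z_0) = (80 + j170)/(280 + j170)
|Γ| = 188/328 = 0.574
VSWR = (1 + |Γ|)/(1 − |Γ|) = 1.57/0.426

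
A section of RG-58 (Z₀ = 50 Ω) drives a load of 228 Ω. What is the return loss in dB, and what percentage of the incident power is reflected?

Γ = (228 − 50)/(228 + 50) = 0.64
RL = −20·log₁₀(0.64) = 3.87 dB
P_refl/P_inc = |Γ|² = 0.41

RL ≈ 3.87 dB; 41% of incident power reflected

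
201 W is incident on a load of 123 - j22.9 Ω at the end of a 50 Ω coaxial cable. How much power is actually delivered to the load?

|Γ| = |(73 − j22.9)/(173 − j22.9)| = 0.438
|Γ|² = 0.192
P_refl = |Γ|²·P_inc = 38.6 W, P_del = (1 − |Γ|²)·P_inc = 162 W

P_delivered ≈ 162 W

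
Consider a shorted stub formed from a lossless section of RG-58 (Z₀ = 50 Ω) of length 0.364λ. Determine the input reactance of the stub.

βl = 2π × 0.364 = 131°
tan(βl) = -1.15
For a shorted stub, Z_in = jZ_0·tan(βl)

X_in ≈ -57.4 Ω (capacitive)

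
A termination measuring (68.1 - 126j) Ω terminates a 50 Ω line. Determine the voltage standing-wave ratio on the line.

Γ = (Z_L − Z_0)/(Z_L + Z_0) = (18.1 − j126)/(118.1 − j126)
|Γ| = 127/173 = 0.737
VSWR = (1 + |Γ|)/(1 − |Γ|) = 1.74/0.263

VSWR ≈ 6.61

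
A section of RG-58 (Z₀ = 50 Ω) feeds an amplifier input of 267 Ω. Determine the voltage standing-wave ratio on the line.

Γ = (267 − 50)/(267 + 50) = 0.685
VSWR = (1 + 0.685)/(1 − 0.685)

VSWR ≈ 5.34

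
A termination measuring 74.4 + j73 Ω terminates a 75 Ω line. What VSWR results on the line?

Γ = (Z_L − Z_0)/(Z_L + Z_0) = (-0.6 + j73)/(149.4 + j73)
|Γ| = 73/166 = 0.439
VSWR = (1 + |Γ|)/(1 − |Γ|) = 1.44/0.561

VSWR ≈ 2.57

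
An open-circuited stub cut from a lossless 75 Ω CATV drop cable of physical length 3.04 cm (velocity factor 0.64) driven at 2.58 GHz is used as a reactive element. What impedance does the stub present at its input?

Z_in ≈ +j116 Ω

λ = v/f = 0.64·c / 2.58 GHz = 0.0744 m
βl = 2π·l/λ = 2π × 0.409 = 147°
tan(βl) = -0.648
For an open-circuited stub, Z_in = −jZ_0·cot(βl) = −jZ_0/tan(βl)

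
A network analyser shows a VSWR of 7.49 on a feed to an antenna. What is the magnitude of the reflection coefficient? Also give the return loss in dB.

|Γ| = (S − 1)/(S + 1) = (7.49 − 1)/(7.49 + 1) = 6.49/8.49
RL = −20·log₁₀|Γ| = −20·log₁₀(0.764)

|Γ| ≈ 0.764; return loss ≈ 2.33 dB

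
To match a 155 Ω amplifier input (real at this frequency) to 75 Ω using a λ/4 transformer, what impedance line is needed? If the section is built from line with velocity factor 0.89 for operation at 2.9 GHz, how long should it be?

Z_qwt = √(Z_0·R_L) = √(75 × 155) = √11620
λ = 0.89·c/f = 0.0921 m, so l = λ/4 = 0.023 m

Z_qwt ≈ 108 Ω; length ≈ 2.3 cm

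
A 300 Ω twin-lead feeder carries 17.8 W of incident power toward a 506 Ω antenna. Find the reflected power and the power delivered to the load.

P_reflected ≈ 1.16 W; P_delivered ≈ 16.6 W

Γ = (506 − 300)/(506 + 300) = 0.256
|Γ|² = 0.0653
P_refl = |Γ|²·P_inc = 1.16 W, P_del = (1 − |Γ|²)·P_inc = 16.6 W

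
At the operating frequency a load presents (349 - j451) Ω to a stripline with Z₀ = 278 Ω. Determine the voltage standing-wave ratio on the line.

VSWR ≈ 3.89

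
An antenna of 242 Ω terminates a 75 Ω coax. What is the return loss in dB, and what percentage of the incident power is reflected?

RL ≈ 5.57 dB; 27.8% of incident power reflected

Γ = (242 − 75)/(242 + 75) = 0.527
RL = −20·log₁₀(0.527) = 5.57 dB
P_refl/P_inc = |Γ|² = 0.278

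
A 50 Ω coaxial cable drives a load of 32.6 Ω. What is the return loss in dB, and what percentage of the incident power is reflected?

RL ≈ 13.5 dB; 4.44% of incident power reflected

Γ = (32.6 − 50)/(32.6 + 50) = -0.211
RL = −20·log₁₀(0.211) = 13.5 dB
P_refl/P_inc = |Γ|² = 0.0444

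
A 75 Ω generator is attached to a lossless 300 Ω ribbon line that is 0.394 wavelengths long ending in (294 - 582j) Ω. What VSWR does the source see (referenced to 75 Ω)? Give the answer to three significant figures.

βl = 2π × 0.394 = 142°
tan(βl) = -0.786
Z_in = Z_0·(Z_L + jZ_0·tanβl)/(Z_0 + jZ_L·tanβl) = 548 + j755 Ω
Γ_s = (Z_in − Z_s)/(Z_in + Z_s) = (473 + j755)/(623 + j755), |Γ_s| = 0.91
VSWR = (1 + |Γ_s|)/(1 − |Γ_s|)

VSWR ≈ 21.3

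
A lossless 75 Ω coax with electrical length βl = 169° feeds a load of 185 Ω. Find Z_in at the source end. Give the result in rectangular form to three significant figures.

Z_in ≈ 156 + j60.3 Ω

tan(βl) = tan(169°) = -0.194
Z_in = Z_0·(Z_L + jZ_0·tanβl)/(Z_0 + jZ_L·tanβl)
     = 75·(185 − j14.6)/(75 − j36)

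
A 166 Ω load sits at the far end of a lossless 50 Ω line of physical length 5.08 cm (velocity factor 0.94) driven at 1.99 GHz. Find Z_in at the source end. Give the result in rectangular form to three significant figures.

λ = v/f = 0.94·c / 1.99 GHz = 0.142 m
βl = 2π·l/λ = 2π × 0.358 = 129°
tan(βl) = tan(129°) = -1.23
Z_in = Z_0·(Z_L + jZ_0·tanβl)/(Z_0 + jZ_L·tanβl)
     = 50·(166 − j61.6)/(50 − j205)

Z_in ≈ 23.6 + j34.8 Ω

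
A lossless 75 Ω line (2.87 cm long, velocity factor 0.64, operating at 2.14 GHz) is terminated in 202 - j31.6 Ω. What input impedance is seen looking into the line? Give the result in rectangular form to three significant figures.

Z_in ≈ 34 + j34.6 Ω

λ = v/f = 0.64·c / 2.14 GHz = 0.0897 m
βl = 2π·l/λ = 2π × 0.32 = 115°
tan(βl) = tan(115°) = -2.13
Z_in = Z_0·(Z_L + jZ_0·tanβl)/(Z_0 + jZ_L·tanβl)
     = 75·(202 − j191)/(7.72 − j430)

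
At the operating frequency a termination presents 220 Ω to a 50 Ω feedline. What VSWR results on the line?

VSWR ≈ 4.4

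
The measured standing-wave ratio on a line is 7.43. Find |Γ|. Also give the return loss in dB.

|Γ| ≈ 0.763; return loss ≈ 2.35 dB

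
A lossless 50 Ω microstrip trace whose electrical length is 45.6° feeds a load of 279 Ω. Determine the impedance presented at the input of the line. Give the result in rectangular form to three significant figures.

Z_in ≈ 17 − j46 Ω

tan(βl) = tan(45.6°) = 1.02
Z_in = Z_0·(Z_L + jZ_0·tanβl)/(Z_0 + jZ_L·tanβl)
     = 50·(279 + j51.1)/(50 + j285)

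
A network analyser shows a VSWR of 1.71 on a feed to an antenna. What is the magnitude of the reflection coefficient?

|Γ| ≈ 0.262

|Γ| = (S − 1)/(S + 1) = (1.71 − 1)/(1.71 + 1) = 0.71/2.71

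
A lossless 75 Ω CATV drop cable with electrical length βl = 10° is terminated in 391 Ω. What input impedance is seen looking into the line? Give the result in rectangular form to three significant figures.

Z_in ≈ 219 − j188 Ω

tan(βl) = tan(10°) = 0.176
Z_in = Z_0·(Z_L + jZ_0·tanβl)/(Z_0 + jZ_L·tanβl)
     = 75·(391 + j13.2)/(75 + j68.9)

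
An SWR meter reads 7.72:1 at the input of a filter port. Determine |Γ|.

|Γ| ≈ 0.771

|Γ| = (S − 1)/(S + 1) = (7.72 − 1)/(7.72 + 1) = 6.72/8.72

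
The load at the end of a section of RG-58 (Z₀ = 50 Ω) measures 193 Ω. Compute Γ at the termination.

Γ = (Z_L − Z_0)/(Z_L + Z_0) = (193 − 50)/(193 + 50) = 143/243

Γ = 0.588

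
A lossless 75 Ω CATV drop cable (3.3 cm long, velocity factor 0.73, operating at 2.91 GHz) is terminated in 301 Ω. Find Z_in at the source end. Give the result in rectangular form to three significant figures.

λ = v/f = 0.73·c / 2.91 GHz = 0.0753 m
βl = 2π·l/λ = 2π × 0.438 = 158°
tan(βl) = tan(158°) = -0.407
Z_in = Z_0·(Z_L + jZ_0·tanβl)/(Z_0 + jZ_L·tanβl)
     = 75·(301 − j30.5)/(75 − j122)

Z_in ≈ 95.7 + j126 Ω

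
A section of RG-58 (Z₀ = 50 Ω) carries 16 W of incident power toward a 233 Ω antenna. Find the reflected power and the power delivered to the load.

P_reflected ≈ 6.69 W; P_delivered ≈ 9.31 W

Γ = (233 − 50)/(233 + 50) = 0.647
|Γ|² = 0.418
P_refl = |Γ|²·P_inc = 6.69 W, P_del = (1 − |Γ|²)·P_inc = 9.31 W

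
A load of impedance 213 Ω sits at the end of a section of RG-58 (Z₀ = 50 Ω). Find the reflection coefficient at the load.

Γ = (Z_L − Z_0)/(Z_L + Z_0) = (213 − 50)/(213 + 50) = 163/263

Γ = 0.62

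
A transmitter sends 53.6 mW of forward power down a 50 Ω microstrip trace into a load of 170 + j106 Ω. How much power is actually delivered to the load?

|Γ| = |(120 + j106)/(220 + j106)| = 0.656
|Γ|² = 0.43
P_refl = |Γ|²·P_inc = 23 mW, P_del = (1 − |Γ|²)·P_inc = 30.6 mW

P_delivered ≈ 30.6 mW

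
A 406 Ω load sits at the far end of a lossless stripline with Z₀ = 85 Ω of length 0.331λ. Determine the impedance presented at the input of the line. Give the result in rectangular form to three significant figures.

Z_in ≈ 23 + j44.7 Ω

βl = 2π × 0.331 = 119°
tan(βl) = tan(119°) = -1.79
Z_in = Z_0·(Z_L + jZ_0·tanβl)/(Z_0 + jZ_L·tanβl)
     = 85·(406 − j152)/(85 − j728)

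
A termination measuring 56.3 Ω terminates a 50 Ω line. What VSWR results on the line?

Γ = (56.3 − 50)/(56.3 + 50) = 0.0593
VSWR = (1 + 0.0593)/(1 − 0.0593)

VSWR ≈ 1.13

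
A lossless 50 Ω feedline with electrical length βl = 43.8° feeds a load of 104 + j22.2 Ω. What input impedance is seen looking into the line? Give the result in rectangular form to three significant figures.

tan(βl) = tan(43.8°) = 0.959
Z_in = Z_0·(Z_L + jZ_0·tanβl)/(Z_0 + jZ_L·tanβl)
     = 50·(104 + j70.1)/(28.7 + j99.7)

Z_in ≈ 46.3 − j38.8 Ω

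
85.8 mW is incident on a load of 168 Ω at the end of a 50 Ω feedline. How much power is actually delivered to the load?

Γ = (168 − 50)/(168 + 50) = 0.541
|Γ|² = 0.293
P_refl = |Γ|²·P_inc = 25.1 mW, P_del = (1 − |Γ|²)·P_inc = 60.7 mW

P_delivered ≈ 60.7 mW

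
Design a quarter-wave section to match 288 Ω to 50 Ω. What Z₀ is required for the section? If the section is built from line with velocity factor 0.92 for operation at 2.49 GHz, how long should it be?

Z_qwt ≈ 120 Ω; length ≈ 2.77 cm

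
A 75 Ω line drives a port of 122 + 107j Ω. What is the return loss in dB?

RL ≈ 5.66 dB

Γ = (47 + j107)/(197 + j107), |Γ| = 0.521
RL = −20·log₁₀|Γ| = −20·log₁₀(0.521)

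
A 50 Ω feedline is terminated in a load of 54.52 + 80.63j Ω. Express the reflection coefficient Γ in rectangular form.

Γ = (Z_L − Z_0)/(Z_L + Z_0) = (4.52 + j80.63)/(104.5 + j80.63)

Γ ≈ 0.4 + j0.463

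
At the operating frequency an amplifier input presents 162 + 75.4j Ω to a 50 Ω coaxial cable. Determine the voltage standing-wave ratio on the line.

Γ = (Z_L − Z_0)/(Z_L + Z_0) = (112 + j75.4)/(212 + j75.4)
|Γ| = 135/225 = 0.6
VSWR = (1 + |Γ|)/(1 − |Γ|) = 1.6/0.4

VSWR ≈ 4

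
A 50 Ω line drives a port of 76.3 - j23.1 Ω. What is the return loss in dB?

RL ≈ 11.3 dB

Γ = (26.3 − j23.1)/(126.3 − j23.1), |Γ| = 0.273
RL = −20·log₁₀|Γ| = −20·log₁₀(0.273)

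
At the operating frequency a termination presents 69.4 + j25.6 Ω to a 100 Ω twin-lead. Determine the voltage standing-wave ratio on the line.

Γ = (Z_L − Z_0)/(Z_L + Z_0) = (-30.6 + j25.6)/(169.4 + j25.6)
|Γ| = 39.9/171 = 0.233
VSWR = (1 + |Γ|)/(1 − |Γ|) = 1.23/0.767

VSWR ≈ 1.61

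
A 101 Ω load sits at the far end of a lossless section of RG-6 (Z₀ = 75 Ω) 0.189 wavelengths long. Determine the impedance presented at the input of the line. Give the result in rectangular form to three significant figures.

Z_in ≈ 59.4 − j12.4 Ω

βl = 2π × 0.189 = 68°
tan(βl) = tan(68°) = 2.48
Z_in = Z_0·(Z_L + jZ_0·tanβl)/(Z_0 + jZ_L·tanβl)
     = 75·(101 + j186)/(75 + j250)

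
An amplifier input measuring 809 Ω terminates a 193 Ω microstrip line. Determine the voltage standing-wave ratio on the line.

Γ = (809 − 193)/(809 + 193) = 0.615
VSWR = (1 + 0.615)/(1 − 0.615)

VSWR ≈ 4.19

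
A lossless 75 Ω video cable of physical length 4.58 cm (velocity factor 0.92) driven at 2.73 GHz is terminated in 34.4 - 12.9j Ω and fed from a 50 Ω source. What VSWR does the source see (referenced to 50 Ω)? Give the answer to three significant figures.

λ = v/f = 0.92·c / 2.73 GHz = 0.101 m
βl = 2π·l/λ = 2π × 0.453 = 163°
tan(βl) = -0.304
Z_in = Z_0·(Z_L + jZ_0·tanβl)/(Z_0 + jZ_L·tanβl) = 41 − j31.6 Ω
Γ_s = (Z_in − Z_s)/(Z_in + Z_s) = (-9.04 − j31.6)/(91 − j31.6), |Γ_s| = 0.342
VSWR = (1 + |Γ_s|)/(1 − |Γ_s|)

VSWR ≈ 2.04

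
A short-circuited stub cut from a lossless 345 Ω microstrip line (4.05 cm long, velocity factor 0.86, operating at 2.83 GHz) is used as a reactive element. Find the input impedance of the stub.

Z_in ≈ −j126 Ω

λ = v/f = 0.86·c / 2.83 GHz = 0.0912 m
βl = 2π·l/λ = 2π × 0.444 = 160°
tan(βl) = -0.365
For a short-circuited stub, Z_in = jZ_0·tan(βl)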